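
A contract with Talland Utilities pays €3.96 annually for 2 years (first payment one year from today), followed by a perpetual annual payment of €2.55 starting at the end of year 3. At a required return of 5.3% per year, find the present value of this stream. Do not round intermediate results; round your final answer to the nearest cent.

€50.72

PV of 2-year annuity: €3.96 × [1 − (1+0.053)^−2] / 0.053 = 7.33208
Perpetuity value at year 2: €2.55 / 0.053 = 48.11321
PV of perpetuity: 48.11321 / (1+0.053)^2 = 43.39179
Total PV = 7.33208 + 43.39179 = 50.72387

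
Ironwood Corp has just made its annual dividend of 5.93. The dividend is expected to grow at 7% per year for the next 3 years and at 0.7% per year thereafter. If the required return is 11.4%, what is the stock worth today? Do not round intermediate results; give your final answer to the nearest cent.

D_1 = 6.34510
D_2 = 6.78926
D_3 = 7.26450
Terminal value at year 3: TV = D_3×(1+g_2)/(r−g_2) = 7.31536/0.107 = 68.36782
P_0 = D_1/(1+r)^1 + D_2/(1+r)^2 + D_3/(1+r)^3 + TV/(1+r)^3
    = 5.69578 + 5.47081 + 5.25473 + 49.45340 = 65.87472

65.87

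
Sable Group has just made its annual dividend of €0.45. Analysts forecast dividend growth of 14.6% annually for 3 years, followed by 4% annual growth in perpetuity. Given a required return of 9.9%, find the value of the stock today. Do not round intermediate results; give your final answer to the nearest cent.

€10.46

D_1 = 0.51570
D_2 = 0.59099
D_3 = 0.67728
Terminal value at year 3: TV = D_3×(1+g_2)/(r−g_2) = 0.70437/0.059 = 11.93844
P_0 = D_1/(1+r)^1 + D_2/(1+r)^2 + D_3/(1+r)^3 + TV/(1+r)^3
    = 0.46924 + 0.48931 + 0.51024 + 8.99404 = 10.46283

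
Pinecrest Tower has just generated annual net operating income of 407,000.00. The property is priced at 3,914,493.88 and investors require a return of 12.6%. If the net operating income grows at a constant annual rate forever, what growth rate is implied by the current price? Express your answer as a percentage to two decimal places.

P = D₀(1+g)/(r−g) ⇒ P(r−g) = D₀(1+g) ⇒ g(P+D₀) = P·r − D₀
g = (P·r − D₀)/(P + D₀) = (3,914,493.88×0.126 − 407,000.00) / (3,914,493.88 + 407,000.00) = 0.019953

2.00%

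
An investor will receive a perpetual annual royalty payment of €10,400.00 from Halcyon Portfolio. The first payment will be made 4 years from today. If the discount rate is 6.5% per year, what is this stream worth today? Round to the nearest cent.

Value at end of year 3: C / r = €10,400.00 / 0.065 = €160,000.0000
Discount to today: PV = €160,000.0000 / (1 + 0.065)^3 = €160,000.0000 / 1.207950 = €132,455.85

€132455.85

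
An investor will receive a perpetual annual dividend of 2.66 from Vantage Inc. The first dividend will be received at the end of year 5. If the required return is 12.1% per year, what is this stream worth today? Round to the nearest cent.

Value at end of year 4: C / r = 2.66 / 0.121 = 21.9835
Discount to today: PV = 21.9835 / (1 + 0.121)^4 = 21.9835 / 1.579147 = 13.92

13.92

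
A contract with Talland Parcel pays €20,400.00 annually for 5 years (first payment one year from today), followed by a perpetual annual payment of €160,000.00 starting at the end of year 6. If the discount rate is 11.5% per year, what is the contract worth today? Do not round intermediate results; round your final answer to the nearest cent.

€881781.40

PV of 5-year annuity: €20,400.00 × [1 − (1+0.115)^−5] / 0.115 = 74457.50808
Perpetuity value at year 5: €160,000.00 / 0.115 = 1391304.34783
PV of perpetuity: 1391304.34783 / (1+0.115)^5 = 807323.89231
Total PV = 74457.50808 + 807323.89231 = 881781.40039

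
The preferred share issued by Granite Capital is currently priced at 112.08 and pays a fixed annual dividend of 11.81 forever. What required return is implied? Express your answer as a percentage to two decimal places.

P = C/r ⇒ r = C/P = 11.81/112.08 = 0.105371

10.54%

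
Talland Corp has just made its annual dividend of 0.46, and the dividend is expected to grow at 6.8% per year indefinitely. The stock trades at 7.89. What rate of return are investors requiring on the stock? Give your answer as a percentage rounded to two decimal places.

13.03%

D₁ = 0.46 × 1.068 = 0.4913
P = D₁/(r − g) ⇒ r = D₁/P + g = 0.4913/7.89 + 0.068 = 0.062266 + 0.068 = 0.130266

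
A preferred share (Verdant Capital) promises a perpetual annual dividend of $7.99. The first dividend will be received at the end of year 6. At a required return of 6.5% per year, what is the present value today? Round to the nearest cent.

$89.72

Value at end of year 5: C / r = $7.99 / 0.065 = $122.9231
Discount to today: PV = $122.9231 / (1 + 0.065)^5 = $122.9231 / 1.370087 = $89.72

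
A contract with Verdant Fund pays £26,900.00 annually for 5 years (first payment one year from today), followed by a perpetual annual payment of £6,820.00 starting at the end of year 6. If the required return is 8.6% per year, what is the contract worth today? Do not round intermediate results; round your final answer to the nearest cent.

£158223.93

PV of 5-year annuity: £26,900.00 × [1 − (1+0.086)^−5] / 0.086 = 105726.64849
Perpetuity value at year 5: £6,820.00 / 0.086 = 79302.32558
PV of perpetuity: 79302.32558 / (1+0.086)^5 = 52497.27939
Total PV = 105726.64849 + 52497.27939 = 158223.92787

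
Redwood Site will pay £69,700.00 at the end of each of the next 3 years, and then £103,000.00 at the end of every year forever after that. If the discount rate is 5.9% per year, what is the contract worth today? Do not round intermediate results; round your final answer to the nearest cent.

PV of 3-year annuity: £69,700.00 × [1 − (1+0.059)^−3] / 0.059 = 186654.17275
Perpetuity value at year 3: £103,000.00 / 0.059 = 1745762.71186
PV of perpetuity: 1745762.71186 / (1+0.059)^3 = 1469932.29876
Total PV = 186654.17275 + 1469932.29876 = 1656586.47151

£1656586.47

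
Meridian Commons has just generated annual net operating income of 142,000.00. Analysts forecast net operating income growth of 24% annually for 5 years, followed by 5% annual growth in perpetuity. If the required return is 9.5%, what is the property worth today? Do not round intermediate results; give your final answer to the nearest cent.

D_1 = 176080.00000
D_2 = 218339.20000
D_3 = 270740.60800
D_4 = 335718.35392
D_5 = 416290.75886
Terminal value at year 5: TV = D_5×(1+g_2)/(r−g_2) = 437105.29680/0.045 = 9713451.04009
P_0 = D_1/(1+r)^1 + D_2/(1+r)^2 + D_3/(1+r)^3 + D_4/(1+r)^4 + D_5/(1+r)^5 + TV/(1+r)^5
    = 160803.65297 + 182097.28738 + 206210.62680 + 233517.05684 + 264439.40683 + 6170252.82602 = 7217320.85684

7217320.86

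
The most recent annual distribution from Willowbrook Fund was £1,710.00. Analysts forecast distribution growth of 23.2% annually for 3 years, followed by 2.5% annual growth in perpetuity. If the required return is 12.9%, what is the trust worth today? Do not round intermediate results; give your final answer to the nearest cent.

D_1 = 2106.72000
D_2 = 2595.47904
D_3 = 3197.63018
Terminal value at year 3: TV = D_3×(1+g_2)/(r−g_2) = 3277.57093/0.104 = 31515.10511
P_0 = D_1/(1+r)^1 + D_2/(1+r)^2 + D_3/(1+r)^3 + TV/(1+r)^3
    = 1866.00531 + 2036.24318 + 2222.01204 + 21899.63791 = 28023.89844

£28023.90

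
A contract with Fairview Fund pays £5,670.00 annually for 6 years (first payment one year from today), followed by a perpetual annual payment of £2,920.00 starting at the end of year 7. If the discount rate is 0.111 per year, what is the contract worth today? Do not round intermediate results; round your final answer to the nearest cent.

£37906.85

PV of 6-year annuity: £5,670.00 × [1 − (1+0.111)^−6] / 0.111 = 23918.20662
Perpetuity value at year 6: £2,920.00 / 0.111 = 26306.30631
PV of perpetuity: 26306.30631 / (1+0.111)^6 = 13988.64082
Total PV = 23918.20662 + 13988.64082 = 37906.84744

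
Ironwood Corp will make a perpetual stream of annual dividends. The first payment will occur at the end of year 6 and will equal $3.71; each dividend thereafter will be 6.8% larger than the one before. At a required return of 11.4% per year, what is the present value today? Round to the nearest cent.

$47.01

Value at end of year 5: C₁ / (r − g) = $3.71 / (0.114 − 0.068) = $80.6522
Discount to today: PV = $80.6522 / (1 + 0.114)^5 = $80.6522 / 1.715639 = $47.01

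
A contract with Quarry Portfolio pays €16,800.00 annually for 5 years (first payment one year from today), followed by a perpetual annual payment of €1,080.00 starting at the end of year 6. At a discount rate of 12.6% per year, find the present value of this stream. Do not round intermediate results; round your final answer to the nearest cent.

€64406.23

PV of 5-year annuity: €16,800.00 × [1 − (1+0.126)^−5] / 0.126 = 59670.77737
Perpetuity value at year 5: €1,080.00 / 0.126 = 8571.42857
PV of perpetuity: 8571.42857 / (1+0.126)^5 = 4735.45003
Total PV = 59670.77737 + 4735.45003 = 64406.22740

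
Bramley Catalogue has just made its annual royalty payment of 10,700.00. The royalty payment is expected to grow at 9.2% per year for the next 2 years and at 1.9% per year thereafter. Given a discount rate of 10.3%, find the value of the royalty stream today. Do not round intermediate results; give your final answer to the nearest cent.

D_1 = 11684.40000
D_2 = 12759.36480
Terminal value at year 2: TV = D_2×(1+g_2)/(r−g_2) = 13001.79273/0.084 = 154783.24680
P_0 = D_1/(1+r)^1 + D_2/(1+r)^2 + TV/(1+r)^2
    = 10593.29102 + 10487.64624 + 127225.13708 = 148306.07434

148306.07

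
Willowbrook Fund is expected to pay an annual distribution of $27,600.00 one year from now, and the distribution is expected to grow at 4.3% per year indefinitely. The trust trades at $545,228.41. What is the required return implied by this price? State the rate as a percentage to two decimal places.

P = D₁/(r − g) ⇒ r = D₁/P + g = $27,600.0000/$545,228.41 + 0.043 = 0.050621 + 0.043 = 0.093621

9.36%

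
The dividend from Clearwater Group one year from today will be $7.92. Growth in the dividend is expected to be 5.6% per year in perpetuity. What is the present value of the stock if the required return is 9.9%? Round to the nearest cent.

Growing perpetuity: P = D₁ / (r − g) = $7.9200 / (0.099 − 0.056) = $184.19

$184.19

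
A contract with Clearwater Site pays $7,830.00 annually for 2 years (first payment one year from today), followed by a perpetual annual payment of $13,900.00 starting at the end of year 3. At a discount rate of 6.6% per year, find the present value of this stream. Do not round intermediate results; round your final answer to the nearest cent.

$199570.24

PV of 2-year annuity: $7,830.00 × [1 − (1+0.066)^−2] / 0.066 = 14235.66206
Perpetuity value at year 2: $13,900.00 / 0.066 = 210606.06061
PV of perpetuity: 210606.06061 / (1+0.066)^2 = 185334.57878
Total PV = 14235.66206 + 185334.57878 = 199570.24085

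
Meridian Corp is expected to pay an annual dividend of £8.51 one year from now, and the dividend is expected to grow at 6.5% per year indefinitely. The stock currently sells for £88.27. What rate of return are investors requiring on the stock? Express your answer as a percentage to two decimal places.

16.14%

P = D₁/(r − g) ⇒ r = D₁/P + g = £8.5100/£88.27 + 0.065 = 0.096409 + 0.065 = 0.161409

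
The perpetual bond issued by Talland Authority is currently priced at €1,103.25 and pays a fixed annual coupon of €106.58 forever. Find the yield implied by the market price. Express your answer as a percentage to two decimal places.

P = C/r ⇒ r = C/P = €106.58/€1,103.25 = 0.096605

9.66%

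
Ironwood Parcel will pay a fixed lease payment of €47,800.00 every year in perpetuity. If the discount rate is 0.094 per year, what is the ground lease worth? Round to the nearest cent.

€508510.64

Level perpetuity: PV = C / r = €47,800.00 / 0.094 = €508,510.64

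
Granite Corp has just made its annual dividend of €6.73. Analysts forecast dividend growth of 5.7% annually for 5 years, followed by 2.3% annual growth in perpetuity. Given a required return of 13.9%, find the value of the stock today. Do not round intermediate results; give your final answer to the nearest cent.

€67.89

D_1 = 7.11361
D_2 = 7.51909
D_3 = 7.94767
D_4 = 8.40069
D_5 = 8.87953
Terminal value at year 5: TV = D_5×(1+g_2)/(r−g_2) = 9.08376/0.116 = 78.30827
P_0 = D_1/(1+r)^1 + D_2/(1+r)^2 + D_3/(1+r)^3 + D_4/(1+r)^4 + D_5/(1+r)^5 + TV/(1+r)^5
    = 6.24549 + 5.79586 + 5.37860 + 4.99137 + 4.63203 + 40.84971 = 67.89306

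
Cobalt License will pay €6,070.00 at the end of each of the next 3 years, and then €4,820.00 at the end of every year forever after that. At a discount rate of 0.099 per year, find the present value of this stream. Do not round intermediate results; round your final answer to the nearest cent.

PV of 3-year annuity: €6,070.00 × [1 − (1+0.099)^−3] / 0.099 = 15121.80642
Perpetuity value at year 3: €4,820.00 / 0.099 = 48686.86869
PV of perpetuity: 48686.86869 / (1+0.099)^3 = 36679.10807
Total PV = 15121.80642 + 36679.10807 = 51800.91449

€51800.91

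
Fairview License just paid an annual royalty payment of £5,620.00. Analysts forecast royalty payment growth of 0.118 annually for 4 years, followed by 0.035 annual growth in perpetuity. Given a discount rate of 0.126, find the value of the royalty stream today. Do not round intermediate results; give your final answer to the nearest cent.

D_1 = 6283.16000
D_2 = 7024.57288
D_3 = 7853.47248
D_4 = 8780.18223
Terminal value at year 4: TV = D_4×(1+g_2)/(r−g_2) = 9087.48861/0.091 = 99862.51220
P_0 = D_1/(1+r)^1 + D_2/(1+r)^2 + D_3/(1+r)^3 + D_4/(1+r)^4 + TV/(1+r)^4
    = 5580.07105 + 5540.42578 + 5501.06219 + 5461.97827 + 62122.50006 = 84206.03735

£84206.04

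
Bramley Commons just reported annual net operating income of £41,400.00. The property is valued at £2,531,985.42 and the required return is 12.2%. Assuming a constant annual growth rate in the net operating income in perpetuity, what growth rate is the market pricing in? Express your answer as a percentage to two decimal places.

10.39%

P = D₀(1+g)/(r−g) ⇒ P(r−g) = D₀(1+g) ⇒ g(P+D₀) = P·r − D₀
g = (P·r − D₀)/(P + D₀) = (£2,531,985.42×0.122 − £41,400.00) / (£2,531,985.42 + £41,400.00) = 0.103950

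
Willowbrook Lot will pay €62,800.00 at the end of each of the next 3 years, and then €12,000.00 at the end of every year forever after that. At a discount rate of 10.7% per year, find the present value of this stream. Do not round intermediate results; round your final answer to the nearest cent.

€236940.85

PV of 3-year annuity: €62,800.00 × [1 − (1+0.107)^−3] / 0.107 = 154269.57844
Perpetuity value at year 3: €12,000.00 / 0.107 = 112149.53271
PV of perpetuity: 112149.53271 / (1+0.107)^3 = 82671.26931
Total PV = 154269.57844 + 82671.26931 = 236940.84776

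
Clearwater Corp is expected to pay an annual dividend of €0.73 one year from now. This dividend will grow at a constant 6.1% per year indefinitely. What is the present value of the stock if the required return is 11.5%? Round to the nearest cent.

€13.52

Growing perpetuity: P = D₁ / (r − g) = €0.7300 / (0.115 − 0.061) = €13.52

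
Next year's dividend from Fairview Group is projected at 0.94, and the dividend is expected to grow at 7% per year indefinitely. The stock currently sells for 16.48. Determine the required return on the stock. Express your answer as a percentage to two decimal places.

12.70%

P = D₁/(r − g) ⇒ r = D₁/P + g = 0.9400/16.48 + 0.07 = 0.057039 + 0.07 = 0.127039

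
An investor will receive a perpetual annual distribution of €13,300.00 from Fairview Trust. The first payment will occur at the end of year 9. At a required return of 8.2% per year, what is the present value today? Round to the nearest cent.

€86341.52

Value at end of year 8: C / r = €13,300.00 / 0.082 = €162,195.1220
Discount to today: PV = €162,195.1220 / (1 + 0.082)^8 = €162,195.1220 / 1.878530 = €86,341.52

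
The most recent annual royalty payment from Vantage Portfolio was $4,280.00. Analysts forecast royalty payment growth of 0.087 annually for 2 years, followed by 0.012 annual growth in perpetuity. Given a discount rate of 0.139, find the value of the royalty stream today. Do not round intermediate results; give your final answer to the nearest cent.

D_1 = 4652.36000
D_2 = 5057.11532
Terminal value at year 2: TV = D_2×(1+g_2)/(r−g_2) = 5117.80070/0.127 = 40297.64334
P_0 = D_1/(1+r)^1 + D_2/(1+r)^2 + TV/(1+r)^2
    = 4084.60053 + 3898.12184 + 31062.19921 = 39044.92157

$39044.92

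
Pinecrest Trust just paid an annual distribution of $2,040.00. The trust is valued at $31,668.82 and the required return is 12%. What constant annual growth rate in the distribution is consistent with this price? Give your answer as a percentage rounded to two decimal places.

5.22%

P = D₀(1+g)/(r−g) ⇒ P(r−g) = D₀(1+g) ⇒ g(P+D₀) = P·r − D₀
g = (P·r − D₀)/(P + D₀) = ($31,668.82×0.12 − $2,040.00) / ($31,668.82 + $2,040.00) = 0.052220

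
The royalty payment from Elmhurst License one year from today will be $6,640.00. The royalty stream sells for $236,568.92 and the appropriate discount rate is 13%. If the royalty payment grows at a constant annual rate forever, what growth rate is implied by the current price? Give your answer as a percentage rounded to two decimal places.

10.19%

P = D₁/(r−g) ⇒ g = r − D₁/P = 0.13 − $6,640.00/$236,568.92 = 0.101932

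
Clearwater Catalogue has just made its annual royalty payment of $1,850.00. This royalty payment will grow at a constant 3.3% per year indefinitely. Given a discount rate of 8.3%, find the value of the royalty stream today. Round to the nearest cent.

D₁ = D₀ × (1 + g) = $1,850.00 × 1.033 = $1,911.0500
Growing perpetuity: P = D₁ / (r − g) = $1,911.0500 / (0.083 − 0.033) = $38,221.00

$38221.00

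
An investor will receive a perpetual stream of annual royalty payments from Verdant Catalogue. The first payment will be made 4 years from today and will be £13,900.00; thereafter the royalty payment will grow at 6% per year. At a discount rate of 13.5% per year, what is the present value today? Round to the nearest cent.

£126755.25

Value at end of year 3: C₁ / (r − g) = £13,900.00 / (0.135 − 0.06) = £185,333.3333
Discount to today: PV = £185,333.3333 / (1 + 0.135)^3 = £185,333.3333 / 1.462135 = £126,755.25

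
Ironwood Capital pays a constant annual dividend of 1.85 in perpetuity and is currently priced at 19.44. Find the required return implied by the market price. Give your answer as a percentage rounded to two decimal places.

9.52%

P = C/r ⇒ r = C/P = 1.85/19.44 = 0.095165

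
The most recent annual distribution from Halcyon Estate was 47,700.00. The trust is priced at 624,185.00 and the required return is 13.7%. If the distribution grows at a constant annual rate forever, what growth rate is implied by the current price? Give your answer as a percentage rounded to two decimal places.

P = D₀(1+g)/(r−g) ⇒ P(r−g) = D₀(1+g) ⇒ g(P+D₀) = P·r − D₀
g = (P·r − D₀)/(P + D₀) = (624,185.00×0.137 − 47,700.00) / (624,185.00 + 47,700.00) = 0.056279

5.63%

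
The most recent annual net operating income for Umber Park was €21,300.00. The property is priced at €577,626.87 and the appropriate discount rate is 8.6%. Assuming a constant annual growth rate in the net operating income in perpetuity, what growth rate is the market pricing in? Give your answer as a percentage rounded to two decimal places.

4.74%

P = D₀(1+g)/(r−g) ⇒ P(r−g) = D₀(1+g) ⇒ g(P+D₀) = P·r − D₀
g = (P·r − D₀)/(P + D₀) = (€577,626.87×0.086 − €21,300.00) / (€577,626.87 + €21,300.00) = 0.047378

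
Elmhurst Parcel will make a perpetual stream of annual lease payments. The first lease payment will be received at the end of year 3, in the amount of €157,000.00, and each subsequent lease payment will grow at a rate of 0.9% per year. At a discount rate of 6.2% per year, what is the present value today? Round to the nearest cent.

Value at end of year 2: C₁ / (r − g) = €157,000.00 / (0.062 − 0.009) = €2,962,264.1509
Discount to today: PV = €2,962,264.1509 / (1 + 0.062)^2 = €2,962,264.1509 / 1.127844 = €2,626,483.94

€2626483.94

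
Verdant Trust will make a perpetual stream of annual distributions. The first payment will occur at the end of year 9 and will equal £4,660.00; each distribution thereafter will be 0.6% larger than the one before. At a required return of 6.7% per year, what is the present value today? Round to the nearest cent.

Value at end of year 8: C₁ / (r − g) = £4,660.00 / (0.067 − 0.006) = £76,393.4426
Discount to today: PV = £76,393.4426 / (1 + 0.067)^8 = £76,393.4426 / 1.680023 = £45,471.65

£45471.65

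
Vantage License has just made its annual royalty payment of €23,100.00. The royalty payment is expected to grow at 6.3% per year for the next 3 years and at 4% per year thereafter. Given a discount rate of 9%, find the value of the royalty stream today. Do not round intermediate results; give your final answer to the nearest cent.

€511574.88

D_1 = 24555.30000
D_2 = 26102.28390
D_3 = 27746.72779
Terminal value at year 3: TV = D_3×(1+g_2)/(r−g_2) = 28856.59690/0.05 = 577131.93794
P_0 = D_1/(1+r)^1 + D_2/(1+r)^2 + D_3/(1+r)^3 + TV/(1+r)^3
    = 22527.79817 + 21969.77014 + 21425.56482 + 445651.74829 = 511574.88142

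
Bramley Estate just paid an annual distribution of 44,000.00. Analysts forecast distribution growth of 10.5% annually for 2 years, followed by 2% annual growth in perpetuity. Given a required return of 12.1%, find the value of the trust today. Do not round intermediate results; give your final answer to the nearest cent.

517887.32

D_1 = 48620.00000
D_2 = 53725.10000
Terminal value at year 2: TV = D_2×(1+g_2)/(r−g_2) = 54799.60200/0.101 = 542570.31683
P_0 = D_1/(1+r)^1 + D_2/(1+r)^2 + TV/(1+r)^2
    = 43371.98930 + 42752.94217 + 431762.38626 = 517887.31772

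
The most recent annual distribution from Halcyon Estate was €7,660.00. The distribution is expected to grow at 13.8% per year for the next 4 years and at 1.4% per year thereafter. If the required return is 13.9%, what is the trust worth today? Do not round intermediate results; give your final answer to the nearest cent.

€92492.80

D_1 = 8717.08000
D_2 = 9920.03704
D_3 = 11289.00215
D_4 = 12846.88445
Terminal value at year 4: TV = D_4×(1+g_2)/(r−g_2) = 13026.74083/0.125 = 104213.92665
P_0 = D_1/(1+r)^1 + D_2/(1+r)^2 + D_3/(1+r)^3 + D_4/(1+r)^4 + TV/(1+r)^4
    = 7653.27480 + 7646.55551 + 7639.84212 + 7633.13462 + 61919.98800 = 92492.79505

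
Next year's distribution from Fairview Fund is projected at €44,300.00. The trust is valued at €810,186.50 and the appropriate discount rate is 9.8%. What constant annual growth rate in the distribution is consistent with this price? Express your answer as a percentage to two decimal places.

P = D₁/(r−g) ⇒ g = r − D₁/P = 0.098 − €44,300.00/€810,186.50 = 0.043321

4.33%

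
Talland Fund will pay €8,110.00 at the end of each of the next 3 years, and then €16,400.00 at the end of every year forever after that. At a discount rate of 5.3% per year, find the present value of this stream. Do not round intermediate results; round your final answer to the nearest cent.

€286984.55

PV of 3-year annuity: €8,110.00 × [1 − (1+0.053)^−3] / 0.053 = 21961.97395
Perpetuity value at year 3: €16,400.00 / 0.053 = 309433.96226
PV of perpetuity: 309433.96226 / (1+0.053)^3 = 265022.57229
Total PV = 21961.97395 + 265022.57229 = 286984.54623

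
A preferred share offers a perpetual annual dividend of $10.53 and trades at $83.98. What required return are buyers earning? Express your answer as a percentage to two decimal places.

P = C/r ⇒ r = C/P = $10.53/$83.98 = 0.125387

12.54%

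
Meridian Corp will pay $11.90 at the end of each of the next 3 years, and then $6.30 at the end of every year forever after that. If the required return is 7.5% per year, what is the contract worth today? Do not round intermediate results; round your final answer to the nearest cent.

$98.56

PV of 3-year annuity: $11.90 × [1 − (1+0.075)^−3] / 0.075 = 30.94626
Perpetuity value at year 3: $6.30 / 0.075 = 84.00000
PV of perpetuity: 84.00000 / (1+0.075)^3 = 67.61669
Total PV = 30.94626 + 67.61669 = 98.56294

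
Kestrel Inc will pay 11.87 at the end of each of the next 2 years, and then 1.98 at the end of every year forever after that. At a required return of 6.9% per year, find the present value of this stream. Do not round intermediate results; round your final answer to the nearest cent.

PV of 2-year annuity: 11.87 × [1 − (1+0.069)^−2] / 0.069 = 21.49096
Perpetuity value at year 2: 1.98 / 0.069 = 28.69565
PV of perpetuity: 28.69565 / (1+0.069)^2 = 25.11081
Total PV = 21.49096 + 25.11081 = 46.60177

46.60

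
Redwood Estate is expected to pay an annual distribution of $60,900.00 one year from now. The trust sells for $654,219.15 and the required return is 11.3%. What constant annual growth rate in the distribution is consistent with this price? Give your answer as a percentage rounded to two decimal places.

P = D₁/(r−g) ⇒ g = r − D₁/P = 0.113 − $60,900.00/$654,219.15 = 0.019912

1.99%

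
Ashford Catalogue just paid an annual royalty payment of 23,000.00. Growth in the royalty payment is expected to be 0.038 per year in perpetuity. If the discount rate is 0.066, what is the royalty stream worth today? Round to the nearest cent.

D₁ = D₀ × (1 + g) = 23,000.00 × 1.038 = 23,874.0000
Growing perpetuity: P = D₁ / (r − g) = 23,874.0000 / (0.066 − 0.038) = 852,642.86

852642.86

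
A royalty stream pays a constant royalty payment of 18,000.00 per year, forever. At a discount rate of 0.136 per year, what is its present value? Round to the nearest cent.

132352.94

Level perpetuity: PV = C / r = 18,000.00 / 0.136 = 132,352.94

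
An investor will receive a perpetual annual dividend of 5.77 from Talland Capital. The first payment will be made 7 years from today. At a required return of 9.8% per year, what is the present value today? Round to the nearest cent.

33.60

Value at end of year 6: C / r = 5.77 / 0.098 = 58.8776
Discount to today: PV = 58.8776 / (1 + 0.098)^6 = 58.8776 / 1.752323 = 33.60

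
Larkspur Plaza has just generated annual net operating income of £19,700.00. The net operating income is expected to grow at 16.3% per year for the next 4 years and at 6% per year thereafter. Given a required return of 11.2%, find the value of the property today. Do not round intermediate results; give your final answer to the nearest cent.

£568731.45

D_1 = 22911.10000
D_2 = 26645.60930
D_3 = 30988.84362
D_4 = 36040.02513
Terminal value at year 4: TV = D_4×(1+g_2)/(r−g_2) = 38202.42663/0.052 = 734662.05063
P_0 = D_1/(1+r)^1 + D_2/(1+r)^2 + D_3/(1+r)^3 + D_4/(1+r)^4 + TV/(1+r)^4
    = 20603.50719 + 21548.45222 + 22536.73555 + 23570.34482 + 480472.41370 = 568731.45348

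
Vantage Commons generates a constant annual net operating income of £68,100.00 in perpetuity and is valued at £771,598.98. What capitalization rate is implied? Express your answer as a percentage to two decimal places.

P = C/r ⇒ r = C/P = £68,100.00/£771,598.98 = 0.088258

8.83%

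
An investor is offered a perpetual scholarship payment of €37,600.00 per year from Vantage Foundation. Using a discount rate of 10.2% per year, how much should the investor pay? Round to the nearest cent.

€368627.45

Level perpetuity: PV = C / r = €37,600.00 / 0.102 = €368,627.45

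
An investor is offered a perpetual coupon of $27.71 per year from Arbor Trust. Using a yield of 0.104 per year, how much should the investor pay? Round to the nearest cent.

$266.44

Level perpetuity: PV = C / r = $27.71 / 0.104 = $266.44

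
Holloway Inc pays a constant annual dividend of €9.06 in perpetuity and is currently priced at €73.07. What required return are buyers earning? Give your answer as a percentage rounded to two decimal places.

P = C/r ⇒ r = C/P = €9.06/€73.07 = 0.123991

12.40%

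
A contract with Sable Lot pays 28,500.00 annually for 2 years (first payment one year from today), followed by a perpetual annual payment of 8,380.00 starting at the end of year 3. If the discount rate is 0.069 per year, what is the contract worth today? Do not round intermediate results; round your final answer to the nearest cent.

PV of 2-year annuity: 28,500.00 × [1 − (1+0.069)^−2] / 0.069 = 51600.02835
Perpetuity value at year 2: 8,380.00 / 0.069 = 121449.27536
PV of perpetuity: 121449.27536 / (1+0.069)^2 = 106277.05650
Total PV = 51600.02835 + 106277.05650 = 157877.08485

157877.08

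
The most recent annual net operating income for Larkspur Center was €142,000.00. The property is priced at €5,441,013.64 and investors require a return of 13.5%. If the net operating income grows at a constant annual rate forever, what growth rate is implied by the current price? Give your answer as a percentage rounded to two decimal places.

10.61%

P = D₀(1+g)/(r−g) ⇒ P(r−g) = D₀(1+g) ⇒ g(P+D₀) = P·r − D₀
g = (P·r − D₀)/(P + D₀) = (€5,441,013.64×0.135 − €142,000.00) / (€5,441,013.64 + €142,000.00) = 0.106132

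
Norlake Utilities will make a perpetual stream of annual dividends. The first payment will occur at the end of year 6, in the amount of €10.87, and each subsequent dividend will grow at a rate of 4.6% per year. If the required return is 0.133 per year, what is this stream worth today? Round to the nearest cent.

Value at end of year 5: C₁ / (r − g) = €10.87 / (0.133 − 0.046) = €124.9425
Discount to today: PV = €124.9425 / (1 + 0.133)^5 = €124.9425 / 1.867022 = €66.92

€66.92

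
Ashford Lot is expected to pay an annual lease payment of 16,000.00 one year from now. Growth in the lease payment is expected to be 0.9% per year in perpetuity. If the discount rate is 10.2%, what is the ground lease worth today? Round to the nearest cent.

Growing perpetuity: P = D₁ / (r − g) = 16,000.0000 / (0.102 − 0.009) = 172,043.01

172043.01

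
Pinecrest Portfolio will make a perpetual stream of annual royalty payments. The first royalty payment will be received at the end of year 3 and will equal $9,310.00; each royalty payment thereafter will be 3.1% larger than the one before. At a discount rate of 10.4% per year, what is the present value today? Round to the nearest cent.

Value at end of year 2: C₁ / (r − g) = $9,310.00 / (0.104 − 0.031) = $127,534.2466
Discount to today: PV = $127,534.2466 / (1 + 0.104)^2 = $127,534.2466 / 1.218816 = $104,637.82

$104637.82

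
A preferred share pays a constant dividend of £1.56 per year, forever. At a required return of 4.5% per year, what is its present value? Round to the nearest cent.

£34.67

Level perpetuity: PV = C / r = £1.56 / 0.045 = £34.67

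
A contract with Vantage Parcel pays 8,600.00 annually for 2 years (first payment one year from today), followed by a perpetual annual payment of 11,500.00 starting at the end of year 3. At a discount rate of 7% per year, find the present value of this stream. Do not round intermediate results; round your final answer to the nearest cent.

PV of 2-year annuity: 8,600.00 × [1 − (1+0.07)^−2] / 0.07 = 15548.95624
Perpetuity value at year 2: 11,500.00 / 0.07 = 164285.71429
PV of perpetuity: 164285.71429 / (1+0.07)^2 = 143493.50536
Total PV = 15548.95624 + 143493.50536 = 159042.46160

159042.46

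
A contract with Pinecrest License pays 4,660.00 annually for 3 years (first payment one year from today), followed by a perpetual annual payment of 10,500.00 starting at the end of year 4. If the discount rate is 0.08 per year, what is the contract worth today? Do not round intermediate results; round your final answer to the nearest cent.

116199.75

PV of 3-year annuity: 4,660.00 × [1 − (1+0.08)^−3] / 0.08 = 12009.27196
Perpetuity value at year 3: 10,500.00 / 0.08 = 131250.00000
PV of perpetuity: 131250.00000 / (1+0.08)^3 = 104190.48163
Total PV = 12009.27196 + 104190.48163 = 116199.75359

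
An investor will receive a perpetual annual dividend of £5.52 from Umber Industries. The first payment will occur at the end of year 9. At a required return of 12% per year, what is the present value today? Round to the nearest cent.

Value at end of year 8: C / r = £5.52 / 0.12 = £46.0000
Discount to today: PV = £46.0000 / (1 + 0.12)^8 = £46.0000 / 2.475963 = £18.58

£18.58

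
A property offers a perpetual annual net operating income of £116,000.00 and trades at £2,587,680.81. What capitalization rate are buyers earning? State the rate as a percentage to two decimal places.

P = C/r ⇒ r = C/P = £116,000.00/£2,587,680.81 = 0.044828

4.48%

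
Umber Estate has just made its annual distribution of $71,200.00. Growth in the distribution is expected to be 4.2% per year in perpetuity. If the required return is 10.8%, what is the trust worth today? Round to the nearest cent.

D₁ = D₀ × (1 + g) = $71,200.00 × 1.042 = $74,190.4000
Growing perpetuity: P = D₁ / (r − g) = $74,190.4000 / (0.108 − 0.042) = $1,124,096.97

$1124096.97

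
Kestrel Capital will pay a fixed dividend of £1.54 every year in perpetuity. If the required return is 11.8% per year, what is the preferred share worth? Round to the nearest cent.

Level perpetuity: PV = C / r = £1.54 / 0.118 = £13.05

£13.05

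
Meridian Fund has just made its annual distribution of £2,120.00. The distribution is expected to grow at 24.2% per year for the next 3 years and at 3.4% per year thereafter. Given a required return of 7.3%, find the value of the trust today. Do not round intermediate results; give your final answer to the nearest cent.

£95750.14

D_1 = 2633.04000
D_2 = 3270.23568
D_3 = 4061.63271
Terminal value at year 3: TV = D_3×(1+g_2)/(r−g_2) = 4199.72823/0.039 = 107685.33915
P_0 = D_1/(1+r)^1 + D_2/(1+r)^2 + D_3/(1+r)^3 + TV/(1+r)^3
    = 2453.90494 + 2840.40068 + 3287.77041 + 87168.06678 = 95750.14282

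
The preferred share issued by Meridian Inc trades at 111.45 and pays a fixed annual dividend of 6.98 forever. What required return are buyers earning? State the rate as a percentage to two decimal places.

P = C/r ⇒ r = C/P = 6.98/111.45 = 0.062629

6.26%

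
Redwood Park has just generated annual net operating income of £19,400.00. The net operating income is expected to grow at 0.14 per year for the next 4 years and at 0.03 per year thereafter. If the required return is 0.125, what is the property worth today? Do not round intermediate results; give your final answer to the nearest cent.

£302002.55

D_1 = 22116.00000
D_2 = 25212.24000
D_3 = 28741.95360
D_4 = 32765.82710
Terminal value at year 4: TV = D_4×(1+g_2)/(r−g_2) = 33748.80192/0.095 = 355250.54650
P_0 = D_1/(1+r)^1 + D_2/(1+r)^2 + D_3/(1+r)^3 + D_4/(1+r)^4 + TV/(1+r)^4
    = 19658.66667 + 19920.78222 + 20186.39265 + 20455.54455 + 221781.16727 = 302002.55336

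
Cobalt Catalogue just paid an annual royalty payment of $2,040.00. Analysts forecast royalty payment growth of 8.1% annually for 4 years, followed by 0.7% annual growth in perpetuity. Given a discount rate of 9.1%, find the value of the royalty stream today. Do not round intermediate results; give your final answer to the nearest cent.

$31546.05

D_1 = 2205.24000
D_2 = 2383.86444
D_3 = 2576.95746
D_4 = 2785.69101
Terminal value at year 4: TV = D_4×(1+g_2)/(r−g_2) = 2805.19085/0.084 = 33395.12918
P_0 = D_1/(1+r)^1 + D_2/(1+r)^2 + D_3/(1+r)^3 + D_4/(1+r)^4 + TV/(1+r)^4
    = 2021.30156 + 2002.77450 + 1984.41727 + 1966.22829 + 23571.33203 = 31546.05365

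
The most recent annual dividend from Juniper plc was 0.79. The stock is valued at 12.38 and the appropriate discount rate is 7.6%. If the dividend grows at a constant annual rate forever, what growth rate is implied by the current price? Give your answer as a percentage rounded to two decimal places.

P = D₀(1+g)/(r−g) ⇒ P(r−g) = D₀(1+g) ⇒ g(P+D₀) = P·r − D₀
g = (P·r − D₀)/(P + D₀) = (12.38×0.076 − 0.79) / (12.38 + 0.79) = 0.011456

1.15%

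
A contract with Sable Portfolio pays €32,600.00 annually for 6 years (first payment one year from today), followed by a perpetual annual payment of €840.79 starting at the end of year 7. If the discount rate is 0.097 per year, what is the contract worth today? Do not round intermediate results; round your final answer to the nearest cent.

PV of 6-year annuity: €32,600.00 × [1 − (1+0.097)^−6] / 0.097 = 143238.48788
Perpetuity value at year 6: €840.79 / 0.097 = 8667.93814
PV of perpetuity: 8667.93814 / (1+0.097)^6 = 4973.65936
Total PV = 143238.48788 + 4973.65936 = 148212.14725

€148212.15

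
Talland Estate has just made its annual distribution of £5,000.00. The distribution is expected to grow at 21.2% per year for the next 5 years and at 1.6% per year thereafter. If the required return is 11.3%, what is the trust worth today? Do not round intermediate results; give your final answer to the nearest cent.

D_1 = 6060.00000
D_2 = 7344.72000
D_3 = 8901.80064
D_4 = 10788.98238
D_5 = 13076.24664
Terminal value at year 5: TV = D_5×(1+g_2)/(r−g_2) = 13285.46659/0.097 = 136963.57305
P_0 = D_1/(1+r)^1 + D_2/(1+r)^2 + D_3/(1+r)^3 + D_4/(1+r)^4 + D_5/(1+r)^5 + TV/(1+r)^5
    = 5444.74394 + 5929.04730 + 6456.42887 + 7030.72039 + 7656.09444 + 80191.66957 = 112708.70451

£112708.70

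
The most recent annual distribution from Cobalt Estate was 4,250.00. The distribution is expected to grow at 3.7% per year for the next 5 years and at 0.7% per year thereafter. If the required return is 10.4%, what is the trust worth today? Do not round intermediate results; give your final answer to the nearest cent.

49942.55

D_1 = 4407.25000
D_2 = 4570.31825
D_3 = 4739.42003
D_4 = 4914.77857
D_5 = 5096.62537
Terminal value at year 5: TV = D_5×(1+g_2)/(r−g_2) = 5132.30175/0.097 = 52910.32733
P_0 = D_1/(1+r)^1 + D_2/(1+r)^2 + D_3/(1+r)^3 + D_4/(1+r)^4 + D_5/(1+r)^5 + TV/(1+r)^5
    = 3992.07428 + 3749.80165 + 3522.23217 + 3308.47351 + 3107.68753 + 32262.28188 = 49942.55101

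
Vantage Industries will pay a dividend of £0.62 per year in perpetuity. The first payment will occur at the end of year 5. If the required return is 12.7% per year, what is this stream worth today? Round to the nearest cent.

Value at end of year 4: C / r = £0.62 / 0.127 = £4.8819
Discount to today: PV = £4.8819 / (1 + 0.127)^4 = £4.8819 / 1.613228 = £3.03

£3.03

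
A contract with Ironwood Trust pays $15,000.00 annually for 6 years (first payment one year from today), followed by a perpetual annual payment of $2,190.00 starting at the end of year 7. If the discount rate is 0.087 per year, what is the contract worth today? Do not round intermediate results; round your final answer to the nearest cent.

$83154.67

PV of 6-year annuity: $15,000.00 × [1 − (1+0.087)^−6] / 0.087 = 67894.91439
Perpetuity value at year 6: $2,190.00 / 0.087 = 25172.41379
PV of perpetuity: 25172.41379 / (1+0.087)^6 = 15259.75629
Total PV = 67894.91439 + 15259.75629 = 83154.67069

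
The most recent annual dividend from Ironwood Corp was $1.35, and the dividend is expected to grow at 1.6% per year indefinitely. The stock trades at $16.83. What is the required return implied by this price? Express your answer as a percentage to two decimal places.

9.75%

D₁ = $1.35 × 1.016 = $1.3716
P = D₁/(r − g) ⇒ r = D₁/P + g = $1.3716/$16.83 + 0.016 = 0.081497 + 0.016 = 0.097497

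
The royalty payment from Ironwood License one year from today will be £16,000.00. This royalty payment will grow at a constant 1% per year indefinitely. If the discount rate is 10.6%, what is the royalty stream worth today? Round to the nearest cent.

£166666.67

Growing perpetuity: P = D₁ / (r − g) = £16,000.0000 / (0.106 − 0.01) = £166,666.67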